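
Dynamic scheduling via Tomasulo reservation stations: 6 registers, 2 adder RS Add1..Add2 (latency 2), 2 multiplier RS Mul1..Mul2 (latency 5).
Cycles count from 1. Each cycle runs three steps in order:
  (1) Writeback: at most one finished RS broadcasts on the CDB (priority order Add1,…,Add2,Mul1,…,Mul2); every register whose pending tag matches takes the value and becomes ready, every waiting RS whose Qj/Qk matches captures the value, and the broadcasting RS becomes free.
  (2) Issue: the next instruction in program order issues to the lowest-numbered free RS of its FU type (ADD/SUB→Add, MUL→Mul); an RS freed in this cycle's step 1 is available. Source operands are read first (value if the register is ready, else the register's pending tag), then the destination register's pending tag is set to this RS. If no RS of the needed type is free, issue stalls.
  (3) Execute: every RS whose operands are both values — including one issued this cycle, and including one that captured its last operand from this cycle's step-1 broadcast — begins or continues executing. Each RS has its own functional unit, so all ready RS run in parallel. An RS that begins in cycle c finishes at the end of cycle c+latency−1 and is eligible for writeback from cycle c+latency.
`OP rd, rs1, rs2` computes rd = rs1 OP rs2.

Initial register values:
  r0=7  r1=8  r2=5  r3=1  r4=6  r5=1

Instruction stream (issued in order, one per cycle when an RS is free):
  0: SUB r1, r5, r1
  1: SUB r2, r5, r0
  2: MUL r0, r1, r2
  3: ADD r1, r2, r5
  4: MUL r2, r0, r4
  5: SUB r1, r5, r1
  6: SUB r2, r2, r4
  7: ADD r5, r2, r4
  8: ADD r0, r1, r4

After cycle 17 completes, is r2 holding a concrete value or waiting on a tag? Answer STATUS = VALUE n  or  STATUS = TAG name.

c1: issue SUB r1<-Add1 | r0:7,r1:Add1,r2:5,r3:1,r4:6,r5:1
c2: issue SUB r2<-Add2 | r0:7,r1:Add1,r2:Add2,r3:1,r4:6,r5:1
c3: CDB Add1=-7; issue MUL r0<-Mul1 | r0:Mul1,r1:-7,r2:Add2,r3:1,r4:6,r5:1
c4: CDB Add2=-6; issue ADD r1<-Add1 | r0:Mul1,r1:Add1,r2:-6,r3:1,r4:6,r5:1
c5: issue MUL r2<-Mul2 | r0:Mul1,r1:Add1,r2:Mul2,r3:1,r4:6,r5:1
c6: CDB Add1=-5; issue SUB r1<-Add1 | r0:Mul1,r1:Add1,r2:Mul2,r3:1,r4:6,r5:1
c7: issue SUB r2<-Add2 | r0:Mul1,r1:Add1,r2:Add2,r3:1,r4:6,r5:1
c8: CDB Add1=6; issue ADD r5<-Add1 | r0:Mul1,r1:6,r2:Add2,r3:1,r4:6,r5:Add1
c9: CDB Mul1=42; stall | r0:42,r1:6,r2:Add2,r3:1,r4:6,r5:Add1
c10: stall | r0:42,r1:6,r2:Add2,r3:1,r4:6,r5:Add1
c11: stall | r0:42,r1:6,r2:Add2,r3:1,r4:6,r5:Add1
c12: stall | r0:42,r1:6,r2:Add2,r3:1,r4:6,r5:Add1
c13: stall | r0:42,r1:6,r2:Add2,r3:1,r4:6,r5:Add1
c14: CDB Mul2=252; stall | r0:42,r1:6,r2:Add2,r3:1,r4:6,r5:Add1
c15: stall | r0:42,r1:6,r2:Add2,r3:1,r4:6,r5:Add1
c16: CDB Add2=246; issue ADD r0<-Add2 | r0:Add2,r1:6,r2:246,r3:1,r4:6,r5:Add1
c17: - | r0:Add2,r1:6,r2:246,r3:1,r4:6,r5:Add1

STATUS = VALUE 246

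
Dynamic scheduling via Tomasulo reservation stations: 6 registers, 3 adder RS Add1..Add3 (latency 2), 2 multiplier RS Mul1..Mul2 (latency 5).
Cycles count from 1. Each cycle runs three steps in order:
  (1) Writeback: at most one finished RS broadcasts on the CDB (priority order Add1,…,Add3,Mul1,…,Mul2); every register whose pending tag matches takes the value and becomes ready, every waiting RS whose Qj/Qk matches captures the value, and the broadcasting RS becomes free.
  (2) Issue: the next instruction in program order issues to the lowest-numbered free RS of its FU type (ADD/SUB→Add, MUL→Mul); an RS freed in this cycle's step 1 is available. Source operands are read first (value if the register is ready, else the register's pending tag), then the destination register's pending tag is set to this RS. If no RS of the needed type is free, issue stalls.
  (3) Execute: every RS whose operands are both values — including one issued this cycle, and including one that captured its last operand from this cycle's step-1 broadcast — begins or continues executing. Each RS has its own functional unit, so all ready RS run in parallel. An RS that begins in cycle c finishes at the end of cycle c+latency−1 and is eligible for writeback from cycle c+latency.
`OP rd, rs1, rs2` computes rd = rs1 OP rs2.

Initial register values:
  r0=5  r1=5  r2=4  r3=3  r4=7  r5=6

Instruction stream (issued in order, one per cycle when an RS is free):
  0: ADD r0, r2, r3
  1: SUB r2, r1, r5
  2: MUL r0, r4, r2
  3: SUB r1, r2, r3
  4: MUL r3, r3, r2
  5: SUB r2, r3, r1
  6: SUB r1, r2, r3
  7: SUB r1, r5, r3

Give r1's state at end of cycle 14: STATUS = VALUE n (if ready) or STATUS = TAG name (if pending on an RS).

STATUS = VALUE 9

c1: issue ADD r0<-Add1 | r0:Add1,r1:5,r2:4,r3:3,r4:7,r5:6
c2: issue SUB r2<-Add2 | r0:Add1,r1:5,r2:Add2,r3:3,r4:7,r5:6
c3: CDB Add1=7; issue MUL r0<-Mul1 | r0:Mul1,r1:5,r2:Add2,r3:3,r4:7,r5:6
c4: CDB Add2=-1; issue SUB r1<-Add1 | r0:Mul1,r1:Add1,r2:-1,r3:3,r4:7,r5:6
c5: issue MUL r3<-Mul2 | r0:Mul1,r1:Add1,r2:-1,r3:Mul2,r4:7,r5:6
c6: CDB Add1=-4; issue SUB r2<-Add1 | r0:Mul1,r1:-4,r2:Add1,r3:Mul2,r4:7,r5:6
c7: issue SUB r1<-Add2 | r0:Mul1,r1:Add2,r2:Add1,r3:Mul2,r4:7,r5:6
c8: issue SUB r1<-Add3 | r0:Mul1,r1:Add3,r2:Add1,r3:Mul2,r4:7,r5:6
c9: CDB Mul1=-7 | r0:-7,r1:Add3,r2:Add1,r3:Mul2,r4:7,r5:6
c10: CDB Mul2=-3 | r0:-7,r1:Add3,r2:Add1,r3:-3,r4:7,r5:6
c11: - | r0:-7,r1:Add3,r2:Add1,r3:-3,r4:7,r5:6
c12: CDB Add1=1 | r0:-7,r1:Add3,r2:1,r3:-3,r4:7,r5:6
c13: CDB Add3=9 | r0:-7,r1:9,r2:1,r3:-3,r4:7,r5:6
c14: CDB Add2=4 | r0:-7,r1:9,r2:1,r3:-3,r4:7,r5:6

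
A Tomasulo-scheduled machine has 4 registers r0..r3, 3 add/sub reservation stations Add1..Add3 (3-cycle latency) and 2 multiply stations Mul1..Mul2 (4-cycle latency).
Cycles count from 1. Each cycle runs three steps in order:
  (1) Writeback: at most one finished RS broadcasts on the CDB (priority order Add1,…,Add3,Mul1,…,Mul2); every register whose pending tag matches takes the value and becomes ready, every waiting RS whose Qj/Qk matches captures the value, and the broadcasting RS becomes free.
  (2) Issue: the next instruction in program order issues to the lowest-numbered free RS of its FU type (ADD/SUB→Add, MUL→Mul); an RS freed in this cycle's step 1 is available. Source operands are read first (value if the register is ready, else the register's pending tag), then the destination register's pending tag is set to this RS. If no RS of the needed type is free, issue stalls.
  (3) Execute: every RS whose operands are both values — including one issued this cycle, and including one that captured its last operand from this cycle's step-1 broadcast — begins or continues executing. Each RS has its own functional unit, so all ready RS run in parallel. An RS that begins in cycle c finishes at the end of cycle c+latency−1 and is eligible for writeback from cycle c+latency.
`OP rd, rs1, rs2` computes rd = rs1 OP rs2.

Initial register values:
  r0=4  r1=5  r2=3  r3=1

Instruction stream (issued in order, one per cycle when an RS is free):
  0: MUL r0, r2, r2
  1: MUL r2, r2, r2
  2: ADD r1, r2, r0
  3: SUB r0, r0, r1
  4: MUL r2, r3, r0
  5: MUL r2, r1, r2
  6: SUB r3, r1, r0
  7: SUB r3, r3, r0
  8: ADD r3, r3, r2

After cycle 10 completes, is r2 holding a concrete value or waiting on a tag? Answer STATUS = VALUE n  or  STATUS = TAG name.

STATUS = TAG Mul2

c1: issue MUL r0<-Mul1 | r0:Mul1,r1:5,r2:3,r3:1
c2: issue MUL r2<-Mul2 | r0:Mul1,r1:5,r2:Mul2,r3:1
c3: issue ADD r1<-Add1 | r0:Mul1,r1:Add1,r2:Mul2,r3:1
c4: issue SUB r0<-Add2 | r0:Add2,r1:Add1,r2:Mul2,r3:1
c5: CDB Mul1=9; issue MUL r2<-Mul1 | r0:Add2,r1:Add1,r2:Mul1,r3:1
c6: CDB Mul2=9; issue MUL r2<-Mul2 | r0:Add2,r1:Add1,r2:Mul2,r3:1
c7: issue SUB r3<-Add3 | r0:Add2,r1:Add1,r2:Mul2,r3:Add3
c8: stall | r0:Add2,r1:Add1,r2:Mul2,r3:Add3
c9: CDB Add1=18; issue SUB r3<-Add1 | r0:Add2,r1:18,r2:Mul2,r3:Add1
c10: stall | r0:Add2,r1:18,r2:Mul2,r3:Add1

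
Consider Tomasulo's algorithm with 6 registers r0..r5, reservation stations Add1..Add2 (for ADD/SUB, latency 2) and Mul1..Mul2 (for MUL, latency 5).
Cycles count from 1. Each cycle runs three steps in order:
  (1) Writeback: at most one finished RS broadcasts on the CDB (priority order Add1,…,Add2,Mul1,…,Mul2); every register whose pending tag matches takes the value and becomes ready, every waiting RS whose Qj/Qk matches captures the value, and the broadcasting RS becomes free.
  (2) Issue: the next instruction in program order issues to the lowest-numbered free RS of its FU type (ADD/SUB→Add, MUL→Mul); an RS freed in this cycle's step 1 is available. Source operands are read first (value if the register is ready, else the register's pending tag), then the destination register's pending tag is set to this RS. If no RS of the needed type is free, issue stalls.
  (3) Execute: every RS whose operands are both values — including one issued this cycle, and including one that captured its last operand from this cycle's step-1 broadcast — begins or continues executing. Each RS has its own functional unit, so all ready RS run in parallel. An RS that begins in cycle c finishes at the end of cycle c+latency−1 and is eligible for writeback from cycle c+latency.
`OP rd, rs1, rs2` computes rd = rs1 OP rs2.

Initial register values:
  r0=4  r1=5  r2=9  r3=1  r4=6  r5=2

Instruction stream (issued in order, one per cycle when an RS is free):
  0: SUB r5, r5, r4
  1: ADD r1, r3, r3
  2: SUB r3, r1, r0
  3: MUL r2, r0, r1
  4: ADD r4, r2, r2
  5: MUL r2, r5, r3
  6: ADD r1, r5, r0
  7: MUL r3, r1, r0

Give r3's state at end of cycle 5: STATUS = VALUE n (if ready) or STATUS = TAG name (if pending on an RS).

STATUS = TAG Add1

c1: issue SUB r5<-Add1 | r0:4,r1:5,r2:9,r3:1,r4:6,r5:Add1
c2: issue ADD r1<-Add2 | r0:4,r1:Add2,r2:9,r3:1,r4:6,r5:Add1
c3: CDB Add1=-4; issue SUB r3<-Add1 | r0:4,r1:Add2,r2:9,r3:Add1,r4:6,r5:-4
c4: CDB Add2=2; issue MUL r2<-Mul1 | r0:4,r1:2,r2:Mul1,r3:Add1,r4:6,r5:-4
c5: issue ADD r4<-Add2 | r0:4,r1:2,r2:Mul1,r3:Add1,r4:Add2,r5:-4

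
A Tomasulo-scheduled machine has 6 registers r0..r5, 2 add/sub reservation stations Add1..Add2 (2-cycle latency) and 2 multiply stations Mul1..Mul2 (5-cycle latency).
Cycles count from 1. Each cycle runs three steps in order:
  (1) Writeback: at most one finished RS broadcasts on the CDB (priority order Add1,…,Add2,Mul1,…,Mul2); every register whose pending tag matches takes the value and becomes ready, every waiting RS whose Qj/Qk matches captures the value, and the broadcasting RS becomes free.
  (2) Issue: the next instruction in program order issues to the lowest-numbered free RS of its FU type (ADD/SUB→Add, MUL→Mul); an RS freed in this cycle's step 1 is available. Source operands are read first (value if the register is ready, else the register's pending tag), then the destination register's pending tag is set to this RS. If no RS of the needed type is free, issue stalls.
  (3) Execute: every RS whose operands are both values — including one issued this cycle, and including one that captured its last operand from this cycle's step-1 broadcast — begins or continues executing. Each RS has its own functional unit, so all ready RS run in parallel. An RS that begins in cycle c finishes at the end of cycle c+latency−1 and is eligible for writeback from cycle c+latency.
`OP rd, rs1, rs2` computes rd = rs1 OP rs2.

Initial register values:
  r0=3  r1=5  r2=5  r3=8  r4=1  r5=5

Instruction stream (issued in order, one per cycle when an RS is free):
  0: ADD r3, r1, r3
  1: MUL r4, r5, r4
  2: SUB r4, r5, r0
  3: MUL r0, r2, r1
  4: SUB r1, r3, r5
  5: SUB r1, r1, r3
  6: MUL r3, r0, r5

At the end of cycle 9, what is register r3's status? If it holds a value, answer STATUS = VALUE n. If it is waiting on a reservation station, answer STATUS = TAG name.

STATUS = TAG Mul1

c1: issue ADD r3<-Add1 | r0:3,r1:5,r2:5,r3:Add1,r4:1,r5:5
c2: issue MUL r4<-Mul1 | r0:3,r1:5,r2:5,r3:Add1,r4:Mul1,r5:5
c3: CDB Add1=13; issue SUB r4<-Add1 | r0:3,r1:5,r2:5,r3:13,r4:Add1,r5:5
c4: issue MUL r0<-Mul2 | r0:Mul2,r1:5,r2:5,r3:13,r4:Add1,r5:5
c5: CDB Add1=2; issue SUB r1<-Add1 | r0:Mul2,r1:Add1,r2:5,r3:13,r4:2,r5:5
c6: issue SUB r1<-Add2 | r0:Mul2,r1:Add2,r2:5,r3:13,r4:2,r5:5
c7: CDB Add1=8; stall | r0:Mul2,r1:Add2,r2:5,r3:13,r4:2,r5:5
c8: CDB Mul1=5; issue MUL r3<-Mul1 | r0:Mul2,r1:Add2,r2:5,r3:Mul1,r4:2,r5:5
c9: CDB Add2=-5 | r0:Mul2,r1:-5,r2:5,r3:Mul1,r4:2,r5:5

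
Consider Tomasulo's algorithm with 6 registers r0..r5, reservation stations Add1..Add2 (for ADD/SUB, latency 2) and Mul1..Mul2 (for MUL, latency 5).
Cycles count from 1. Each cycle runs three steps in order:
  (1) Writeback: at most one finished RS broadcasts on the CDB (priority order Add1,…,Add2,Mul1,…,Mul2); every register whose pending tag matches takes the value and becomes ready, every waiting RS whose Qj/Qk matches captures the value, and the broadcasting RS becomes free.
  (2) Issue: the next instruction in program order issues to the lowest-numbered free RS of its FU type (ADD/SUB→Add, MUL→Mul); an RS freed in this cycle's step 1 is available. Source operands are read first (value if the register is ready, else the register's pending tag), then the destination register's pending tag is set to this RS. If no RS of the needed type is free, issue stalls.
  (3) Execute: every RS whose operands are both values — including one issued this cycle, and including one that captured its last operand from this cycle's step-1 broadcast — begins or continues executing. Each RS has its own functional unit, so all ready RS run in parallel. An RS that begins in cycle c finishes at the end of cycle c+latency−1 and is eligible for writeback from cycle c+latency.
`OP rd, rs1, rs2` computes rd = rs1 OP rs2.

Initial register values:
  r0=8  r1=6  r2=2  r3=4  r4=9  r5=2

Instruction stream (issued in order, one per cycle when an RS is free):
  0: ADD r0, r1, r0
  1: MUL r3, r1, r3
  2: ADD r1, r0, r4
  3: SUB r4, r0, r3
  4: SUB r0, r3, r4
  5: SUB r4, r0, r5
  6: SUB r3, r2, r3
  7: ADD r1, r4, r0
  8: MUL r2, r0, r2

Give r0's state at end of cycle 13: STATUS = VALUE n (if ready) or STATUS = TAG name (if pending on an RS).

STATUS = VALUE 34

cycle 1: issue ADD r0<-Add1 // r0:Add1,r1:6,r2:2,r3:4,r4:9,r5:2
cycle 2: issue MUL r3<-Mul1 // r0:Add1,r1:6,r2:2,r3:Mul1,r4:9,r5:2
cycle 3: CDB Add1=14; issue ADD r1<-Add1 // r0:14,r1:Add1,r2:2,r3:Mul1,r4:9,r5:2
cycle 4: issue SUB r4<-Add2 // r0:14,r1:Add1,r2:2,r3:Mul1,r4:Add2,r5:2
cycle 5: CDB Add1=23; issue SUB r0<-Add1 // r0:Add1,r1:23,r2:2,r3:Mul1,r4:Add2,r5:2
cycle 6: stall // r0:Add1,r1:23,r2:2,r3:Mul1,r4:Add2,r5:2
cycle 7: CDB Mul1=24; stall // r0:Add1,r1:23,r2:2,r3:24,r4:Add2,r5:2
cycle 8: stall // r0:Add1,r1:23,r2:2,r3:24,r4:Add2,r5:2
cycle 9: CDB Add2=-10; issue SUB r4<-Add2 // r0:Add1,r1:23,r2:2,r3:24,r4:Add2,r5:2
cycle 10: stall // r0:Add1,r1:23,r2:2,r3:24,r4:Add2,r5:2
cycle 11: CDB Add1=34; issue SUB r3<-Add1 // r0:34,r1:23,r2:2,r3:Add1,r4:Add2,r5:2
cycle 12: stall // r0:34,r1:23,r2:2,r3:Add1,r4:Add2,r5:2
cycle 13: CDB Add1=-22; issue ADD r1<-Add1 // r0:34,r1:Add1,r2:2,r3:-22,r4:Add2,r5:2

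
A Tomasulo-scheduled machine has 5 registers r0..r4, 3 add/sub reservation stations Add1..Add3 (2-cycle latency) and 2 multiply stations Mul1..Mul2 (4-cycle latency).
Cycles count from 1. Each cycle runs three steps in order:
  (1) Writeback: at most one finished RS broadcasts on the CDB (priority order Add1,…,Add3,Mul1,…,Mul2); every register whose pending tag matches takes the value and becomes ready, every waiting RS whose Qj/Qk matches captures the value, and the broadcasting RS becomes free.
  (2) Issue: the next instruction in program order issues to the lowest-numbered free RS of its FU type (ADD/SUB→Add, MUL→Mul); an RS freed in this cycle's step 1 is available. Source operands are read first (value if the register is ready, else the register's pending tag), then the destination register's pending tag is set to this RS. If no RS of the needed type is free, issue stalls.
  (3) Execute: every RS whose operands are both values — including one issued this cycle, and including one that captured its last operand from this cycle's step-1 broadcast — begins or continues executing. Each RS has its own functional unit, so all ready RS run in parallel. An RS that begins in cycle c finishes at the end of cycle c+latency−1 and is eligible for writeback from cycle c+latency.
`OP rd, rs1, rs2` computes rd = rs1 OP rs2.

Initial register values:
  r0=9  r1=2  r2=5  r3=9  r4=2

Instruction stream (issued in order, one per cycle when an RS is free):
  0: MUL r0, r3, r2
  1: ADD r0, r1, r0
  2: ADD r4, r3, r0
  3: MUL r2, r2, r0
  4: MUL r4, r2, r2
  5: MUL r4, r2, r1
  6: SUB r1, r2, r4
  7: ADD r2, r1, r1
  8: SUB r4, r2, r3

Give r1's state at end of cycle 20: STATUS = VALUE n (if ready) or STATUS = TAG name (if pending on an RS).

STATUS = VALUE -235

  c1: issue MUL r0<-Mul1  regs: r0:Mul1,r1:2,r2:5,r3:9,r4:2
  c2: issue ADD r0<-Add1  regs: r0:Add1,r1:2,r2:5,r3:9,r4:2
  c3: issue ADD r4<-Add2  regs: r0:Add1,r1:2,r2:5,r3:9,r4:Add2
  c4: issue MUL r2<-Mul2  regs: r0:Add1,r1:2,r2:Mul2,r3:9,r4:Add2
  c5: CDB Mul1=45; issue MUL r4<-Mul1  regs: r0:Add1,r1:2,r2:Mul2,r3:9,r4:Mul1
  c6: stall  regs: r0:Add1,r1:2,r2:Mul2,r3:9,r4:Mul1
  c7: CDB Add1=47; stall  regs: r0:47,r1:2,r2:Mul2,r3:9,r4:Mul1
  c8: stall  regs: r0:47,r1:2,r2:Mul2,r3:9,r4:Mul1
  c9: CDB Add2=56; stall  regs: r0:47,r1:2,r2:Mul2,r3:9,r4:Mul1
  c10: stall  regs: r0:47,r1:2,r2:Mul2,r3:9,r4:Mul1
  c11: CDB Mul2=235; issue MUL r4<-Mul2  regs: r0:47,r1:2,r2:235,r3:9,r4:Mul2
  c12: issue SUB r1<-Add1  regs: r0:47,r1:Add1,r2:235,r3:9,r4:Mul2
  c13: issue ADD r2<-Add2  regs: r0:47,r1:Add1,r2:Add2,r3:9,r4:Mul2
  c14: issue SUB r4<-Add3  regs: r0:47,r1:Add1,r2:Add2,r3:9,r4:Add3
  c15: CDB Mul1=55225  regs: r0:47,r1:Add1,r2:Add2,r3:9,r4:Add3
  c16: CDB Mul2=470  regs: r0:47,r1:Add1,r2:Add2,r3:9,r4:Add3
  c17: -  regs: r0:47,r1:Add1,r2:Add2,r3:9,r4:Add3
  c18: CDB Add1=-235  regs: r0:47,r1:-235,r2:Add2,r3:9,r4:Add3
  c19: -  regs: r0:47,r1:-235,r2:Add2,r3:9,r4:Add3
  c20: CDB Add2=-470  regs: r0:47,r1:-235,r2:-470,r3:9,r4:Add3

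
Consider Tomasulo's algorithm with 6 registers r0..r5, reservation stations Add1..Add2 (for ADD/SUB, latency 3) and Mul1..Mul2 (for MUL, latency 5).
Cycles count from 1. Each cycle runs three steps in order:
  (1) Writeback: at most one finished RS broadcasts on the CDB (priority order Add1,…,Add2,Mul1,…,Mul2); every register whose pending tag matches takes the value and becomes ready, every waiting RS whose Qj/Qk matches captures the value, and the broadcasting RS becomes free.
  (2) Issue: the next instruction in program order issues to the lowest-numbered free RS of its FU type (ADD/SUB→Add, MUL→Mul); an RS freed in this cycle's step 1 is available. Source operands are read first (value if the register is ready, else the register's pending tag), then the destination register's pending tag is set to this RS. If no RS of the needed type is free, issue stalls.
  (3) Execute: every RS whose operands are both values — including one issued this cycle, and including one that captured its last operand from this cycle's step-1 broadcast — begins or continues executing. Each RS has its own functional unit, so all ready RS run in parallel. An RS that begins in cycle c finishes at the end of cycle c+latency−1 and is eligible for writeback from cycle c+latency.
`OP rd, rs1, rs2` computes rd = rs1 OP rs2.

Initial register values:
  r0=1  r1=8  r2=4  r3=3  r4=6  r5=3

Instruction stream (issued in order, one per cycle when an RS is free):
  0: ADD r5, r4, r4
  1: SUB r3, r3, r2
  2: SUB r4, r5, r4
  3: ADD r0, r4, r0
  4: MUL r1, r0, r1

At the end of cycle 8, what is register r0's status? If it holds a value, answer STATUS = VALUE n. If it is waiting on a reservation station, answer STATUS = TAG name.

STATUS = TAG Add2

c1: issue ADD r5<-Add1 | r0:1,r1:8,r2:4,r3:3,r4:6,r5:Add1
c2: issue SUB r3<-Add2 | r0:1,r1:8,r2:4,r3:Add2,r4:6,r5:Add1
c3: stall | r0:1,r1:8,r2:4,r3:Add2,r4:6,r5:Add1
c4: CDB Add1=12; issue SUB r4<-Add1 | r0:1,r1:8,r2:4,r3:Add2,r4:Add1,r5:12
c5: CDB Add2=-1; issue ADD r0<-Add2 | r0:Add2,r1:8,r2:4,r3:-1,r4:Add1,r5:12
c6: issue MUL r1<-Mul1 | r0:Add2,r1:Mul1,r2:4,r3:-1,r4:Add1,r5:12
c7: CDB Add1=6 | r0:Add2,r1:Mul1,r2:4,r3:-1,r4:6,r5:12
c8: - | r0:Add2,r1:Mul1,r2:4,r3:-1,r4:6,r5:12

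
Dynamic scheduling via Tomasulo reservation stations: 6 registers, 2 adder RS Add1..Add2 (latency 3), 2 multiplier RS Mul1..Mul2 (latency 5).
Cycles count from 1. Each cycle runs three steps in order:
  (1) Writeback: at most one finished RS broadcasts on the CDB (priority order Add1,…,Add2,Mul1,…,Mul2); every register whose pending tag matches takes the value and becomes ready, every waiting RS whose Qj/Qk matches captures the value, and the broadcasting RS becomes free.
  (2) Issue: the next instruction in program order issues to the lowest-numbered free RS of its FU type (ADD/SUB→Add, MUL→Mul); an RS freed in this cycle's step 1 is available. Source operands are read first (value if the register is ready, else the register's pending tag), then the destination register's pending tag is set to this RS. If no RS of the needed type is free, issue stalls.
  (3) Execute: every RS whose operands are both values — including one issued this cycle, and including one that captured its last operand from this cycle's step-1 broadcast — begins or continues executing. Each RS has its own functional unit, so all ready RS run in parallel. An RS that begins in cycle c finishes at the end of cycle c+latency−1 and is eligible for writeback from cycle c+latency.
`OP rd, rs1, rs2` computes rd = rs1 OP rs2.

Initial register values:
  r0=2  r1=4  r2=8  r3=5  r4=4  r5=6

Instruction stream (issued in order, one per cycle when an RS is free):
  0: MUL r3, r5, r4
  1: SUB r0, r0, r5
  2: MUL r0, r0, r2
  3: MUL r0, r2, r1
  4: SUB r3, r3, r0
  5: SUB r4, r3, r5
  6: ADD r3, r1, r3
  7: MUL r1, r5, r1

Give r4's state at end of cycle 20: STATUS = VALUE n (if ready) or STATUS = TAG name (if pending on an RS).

STATUS = VALUE -14

c1: issue MUL r3<-Mul1 | r0:2,r1:4,r2:8,r3:Mul1,r4:4,r5:6
c2: issue SUB r0<-Add1 | r0:Add1,r1:4,r2:8,r3:Mul1,r4:4,r5:6
c3: issue MUL r0<-Mul2 | r0:Mul2,r1:4,r2:8,r3:Mul1,r4:4,r5:6
c4: stall | r0:Mul2,r1:4,r2:8,r3:Mul1,r4:4,r5:6
c5: CDB Add1=-4; stall | r0:Mul2,r1:4,r2:8,r3:Mul1,r4:4,r5:6
c6: CDB Mul1=24; issue MUL r0<-Mul1 | r0:Mul1,r1:4,r2:8,r3:24,r4:4,r5:6
c7: issue SUB r3<-Add1 | r0:Mul1,r1:4,r2:8,r3:Add1,r4:4,r5:6
c8: issue SUB r4<-Add2 | r0:Mul1,r1:4,r2:8,r3:Add1,r4:Add2,r5:6
c9: stall | r0:Mul1,r1:4,r2:8,r3:Add1,r4:Add2,r5:6
c10: CDB Mul2=-32; stall | r0:Mul1,r1:4,r2:8,r3:Add1,r4:Add2,r5:6
c11: CDB Mul1=32; stall | r0:32,r1:4,r2:8,r3:Add1,r4:Add2,r5:6
c12: stall | r0:32,r1:4,r2:8,r3:Add1,r4:Add2,r5:6
c13: stall | r0:32,r1:4,r2:8,r3:Add1,r4:Add2,r5:6
c14: CDB Add1=-8; issue ADD r3<-Add1 | r0:32,r1:4,r2:8,r3:Add1,r4:Add2,r5:6
c15: issue MUL r1<-Mul1 | r0:32,r1:Mul1,r2:8,r3:Add1,r4:Add2,r5:6
c16: - | r0:32,r1:Mul1,r2:8,r3:Add1,r4:Add2,r5:6
c17: CDB Add1=-4 | r0:32,r1:Mul1,r2:8,r3:-4,r4:Add2,r5:6
c18: CDB Add2=-14 | r0:32,r1:Mul1,r2:8,r3:-4,r4:-14,r5:6
c19: - | r0:32,r1:Mul1,r2:8,r3:-4,r4:-14,r5:6
c20: CDB Mul1=24 | r0:32,r1:24,r2:8,r3:-4,r4:-14,r5:6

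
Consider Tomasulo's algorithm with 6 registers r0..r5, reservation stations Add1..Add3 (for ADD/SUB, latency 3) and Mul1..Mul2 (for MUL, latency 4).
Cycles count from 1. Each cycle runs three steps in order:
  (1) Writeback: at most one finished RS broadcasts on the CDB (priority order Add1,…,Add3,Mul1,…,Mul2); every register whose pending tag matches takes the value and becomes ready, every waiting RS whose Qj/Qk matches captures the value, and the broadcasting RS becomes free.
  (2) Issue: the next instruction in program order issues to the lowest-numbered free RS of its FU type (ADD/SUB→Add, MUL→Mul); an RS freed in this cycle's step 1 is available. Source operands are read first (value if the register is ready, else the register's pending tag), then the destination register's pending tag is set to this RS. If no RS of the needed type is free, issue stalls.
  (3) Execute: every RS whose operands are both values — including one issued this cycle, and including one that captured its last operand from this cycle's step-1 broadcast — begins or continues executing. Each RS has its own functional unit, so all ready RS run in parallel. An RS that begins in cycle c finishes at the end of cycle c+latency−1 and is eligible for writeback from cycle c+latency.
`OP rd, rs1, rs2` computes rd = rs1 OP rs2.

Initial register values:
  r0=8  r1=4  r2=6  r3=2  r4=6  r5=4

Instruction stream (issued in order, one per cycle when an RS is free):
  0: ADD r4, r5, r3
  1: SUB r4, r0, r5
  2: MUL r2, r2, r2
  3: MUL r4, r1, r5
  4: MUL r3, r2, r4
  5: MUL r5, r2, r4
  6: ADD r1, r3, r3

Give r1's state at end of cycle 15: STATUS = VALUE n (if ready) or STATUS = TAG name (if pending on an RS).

cycle 1: issue ADD r4<-Add1 // r0:8,r1:4,r2:6,r3:2,r4:Add1,r5:4
cycle 2: issue SUB r4<-Add2 // r0:8,r1:4,r2:6,r3:2,r4:Add2,r5:4
cycle 3: issue MUL r2<-Mul1 // r0:8,r1:4,r2:Mul1,r3:2,r4:Add2,r5:4
cycle 4: CDB Add1=6; issue MUL r4<-Mul2 // r0:8,r1:4,r2:Mul1,r3:2,r4:Mul2,r5:4
cycle 5: CDB Add2=4; stall // r0:8,r1:4,r2:Mul1,r3:2,r4:Mul2,r5:4
cycle 6: stall // r0:8,r1:4,r2:Mul1,r3:2,r4:Mul2,r5:4
cycle 7: CDB Mul1=36; issue MUL r3<-Mul1 // r0:8,r1:4,r2:36,r3:Mul1,r4:Mul2,r5:4
cycle 8: CDB Mul2=16; issue MUL r5<-Mul2 // r0:8,r1:4,r2:36,r3:Mul1,r4:16,r5:Mul2
cycle 9: issue ADD r1<-Add1 // r0:8,r1:Add1,r2:36,r3:Mul1,r4:16,r5:Mul2
cycle 10: - // r0:8,r1:Add1,r2:36,r3:Mul1,r4:16,r5:Mul2
cycle 11: - // r0:8,r1:Add1,r2:36,r3:Mul1,r4:16,r5:Mul2
cycle 12: CDB Mul1=576 // r0:8,r1:Add1,r2:36,r3:576,r4:16,r5:Mul2
cycle 13: CDB Mul2=576 // r0:8,r1:Add1,r2:36,r3:576,r4:16,r5:576
cycle 14: - // r0:8,r1:Add1,r2:36,r3:576,r4:16,r5:576
cycle 15: CDB Add1=1152 // r0:8,r1:1152,r2:36,r3:576,r4:16,r5:576

STATUS = VALUE 1152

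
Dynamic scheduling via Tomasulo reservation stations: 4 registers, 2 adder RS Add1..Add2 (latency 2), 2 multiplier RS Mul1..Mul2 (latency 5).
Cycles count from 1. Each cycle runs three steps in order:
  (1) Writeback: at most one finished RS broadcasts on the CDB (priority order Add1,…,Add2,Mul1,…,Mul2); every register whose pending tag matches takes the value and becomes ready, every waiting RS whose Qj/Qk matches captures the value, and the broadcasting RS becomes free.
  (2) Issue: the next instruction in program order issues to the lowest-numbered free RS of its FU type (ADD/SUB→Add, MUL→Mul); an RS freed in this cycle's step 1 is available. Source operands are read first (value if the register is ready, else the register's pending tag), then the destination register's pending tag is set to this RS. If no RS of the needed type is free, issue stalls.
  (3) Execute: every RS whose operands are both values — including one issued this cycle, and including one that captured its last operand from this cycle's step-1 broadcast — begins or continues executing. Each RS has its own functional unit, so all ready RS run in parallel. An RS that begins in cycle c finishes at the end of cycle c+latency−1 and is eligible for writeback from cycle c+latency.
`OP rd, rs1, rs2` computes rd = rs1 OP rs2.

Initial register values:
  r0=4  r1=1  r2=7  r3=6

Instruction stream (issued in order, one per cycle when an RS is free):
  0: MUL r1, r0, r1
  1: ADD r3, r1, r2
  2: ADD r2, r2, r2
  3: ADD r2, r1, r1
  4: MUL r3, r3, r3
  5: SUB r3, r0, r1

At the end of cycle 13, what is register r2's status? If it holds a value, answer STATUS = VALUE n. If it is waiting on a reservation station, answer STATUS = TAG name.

  c1: issue MUL r1<-Mul1  regs: r0:4,r1:Mul1,r2:7,r3:6
  c2: issue ADD r3<-Add1  regs: r0:4,r1:Mul1,r2:7,r3:Add1
  c3: issue ADD r2<-Add2  regs: r0:4,r1:Mul1,r2:Add2,r3:Add1
  c4: stall  regs: r0:4,r1:Mul1,r2:Add2,r3:Add1
  c5: CDB Add2=14; issue ADD r2<-Add2  regs: r0:4,r1:Mul1,r2:Add2,r3:Add1
  c6: CDB Mul1=4; issue MUL r3<-Mul1  regs: r0:4,r1:4,r2:Add2,r3:Mul1
  c7: stall  regs: r0:4,r1:4,r2:Add2,r3:Mul1
  c8: CDB Add1=11; issue SUB r3<-Add1  regs: r0:4,r1:4,r2:Add2,r3:Add1
  c9: CDB Add2=8  regs: r0:4,r1:4,r2:8,r3:Add1
  c10: CDB Add1=0  regs: r0:4,r1:4,r2:8,r3:0
  c11: -  regs: r0:4,r1:4,r2:8,r3:0
  c12: -  regs: r0:4,r1:4,r2:8,r3:0
  c13: CDB Mul1=121  regs: r0:4,r1:4,r2:8,r3:0

STATUS = VALUE 8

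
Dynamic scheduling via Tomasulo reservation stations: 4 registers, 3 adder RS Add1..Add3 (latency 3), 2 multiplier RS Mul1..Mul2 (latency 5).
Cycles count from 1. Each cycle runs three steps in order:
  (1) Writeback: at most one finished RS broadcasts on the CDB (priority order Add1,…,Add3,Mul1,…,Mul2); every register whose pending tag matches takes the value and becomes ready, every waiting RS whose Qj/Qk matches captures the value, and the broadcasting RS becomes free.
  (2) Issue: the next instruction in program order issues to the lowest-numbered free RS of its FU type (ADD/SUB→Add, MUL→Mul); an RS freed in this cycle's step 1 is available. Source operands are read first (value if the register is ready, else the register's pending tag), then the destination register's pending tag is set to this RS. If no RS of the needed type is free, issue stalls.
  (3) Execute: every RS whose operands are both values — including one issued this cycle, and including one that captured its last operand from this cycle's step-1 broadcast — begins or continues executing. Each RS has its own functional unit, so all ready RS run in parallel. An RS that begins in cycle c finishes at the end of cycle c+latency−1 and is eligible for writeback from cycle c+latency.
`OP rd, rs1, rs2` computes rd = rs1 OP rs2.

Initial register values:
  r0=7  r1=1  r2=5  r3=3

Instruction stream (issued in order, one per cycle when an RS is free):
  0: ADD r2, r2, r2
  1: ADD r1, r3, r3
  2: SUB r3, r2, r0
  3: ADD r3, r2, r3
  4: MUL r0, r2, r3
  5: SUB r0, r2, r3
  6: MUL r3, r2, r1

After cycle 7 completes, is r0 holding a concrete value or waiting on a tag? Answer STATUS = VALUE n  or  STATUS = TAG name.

STATUS = TAG Add2

cycle 1: issue ADD r2<-Add1 // r0:7,r1:1,r2:Add1,r3:3
cycle 2: issue ADD r1<-Add2 // r0:7,r1:Add2,r2:Add1,r3:3
cycle 3: issue SUB r3<-Add3 // r0:7,r1:Add2,r2:Add1,r3:Add3
cycle 4: CDB Add1=10; issue ADD r3<-Add1 // r0:7,r1:Add2,r2:10,r3:Add1
cycle 5: CDB Add2=6; issue MUL r0<-Mul1 // r0:Mul1,r1:6,r2:10,r3:Add1
cycle 6: issue SUB r0<-Add2 // r0:Add2,r1:6,r2:10,r3:Add1
cycle 7: CDB Add3=3; issue MUL r3<-Mul2 // r0:Add2,r1:6,r2:10,r3:Mul2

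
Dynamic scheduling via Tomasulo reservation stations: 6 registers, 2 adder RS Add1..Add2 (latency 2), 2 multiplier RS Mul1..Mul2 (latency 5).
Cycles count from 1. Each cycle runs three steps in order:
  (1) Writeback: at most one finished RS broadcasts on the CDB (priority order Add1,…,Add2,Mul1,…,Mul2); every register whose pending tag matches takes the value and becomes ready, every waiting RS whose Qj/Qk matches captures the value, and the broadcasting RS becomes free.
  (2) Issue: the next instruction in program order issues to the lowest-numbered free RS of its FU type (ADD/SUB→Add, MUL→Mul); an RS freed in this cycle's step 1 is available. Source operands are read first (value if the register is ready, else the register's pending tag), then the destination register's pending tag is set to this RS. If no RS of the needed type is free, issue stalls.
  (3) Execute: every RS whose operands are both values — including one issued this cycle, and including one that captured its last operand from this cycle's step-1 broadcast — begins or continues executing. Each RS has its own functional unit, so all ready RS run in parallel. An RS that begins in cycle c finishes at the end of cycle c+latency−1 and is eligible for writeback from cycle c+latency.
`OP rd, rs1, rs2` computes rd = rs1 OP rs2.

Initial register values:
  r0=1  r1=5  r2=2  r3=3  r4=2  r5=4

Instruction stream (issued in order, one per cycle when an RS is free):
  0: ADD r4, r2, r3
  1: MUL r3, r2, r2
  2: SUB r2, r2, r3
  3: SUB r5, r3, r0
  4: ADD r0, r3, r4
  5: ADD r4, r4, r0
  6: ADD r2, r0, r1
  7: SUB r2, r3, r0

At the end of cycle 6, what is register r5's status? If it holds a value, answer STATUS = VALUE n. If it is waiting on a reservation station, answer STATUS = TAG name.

  c1: issue ADD r4<-Add1  regs: r0:1,r1:5,r2:2,r3:3,r4:Add1,r5:4
  c2: issue MUL r3<-Mul1  regs: r0:1,r1:5,r2:2,r3:Mul1,r4:Add1,r5:4
  c3: CDB Add1=5; issue SUB r2<-Add1  regs: r0:1,r1:5,r2:Add1,r3:Mul1,r4:5,r5:4
  c4: issue SUB r5<-Add2  regs: r0:1,r1:5,r2:Add1,r3:Mul1,r4:5,r5:Add2
  c5: stall  regs: r0:1,r1:5,r2:Add1,r3:Mul1,r4:5,r5:Add2
  c6: stall  regs: r0:1,r1:5,r2:Add1,r3:Mul1,r4:5,r5:Add2

STATUS = TAG Add2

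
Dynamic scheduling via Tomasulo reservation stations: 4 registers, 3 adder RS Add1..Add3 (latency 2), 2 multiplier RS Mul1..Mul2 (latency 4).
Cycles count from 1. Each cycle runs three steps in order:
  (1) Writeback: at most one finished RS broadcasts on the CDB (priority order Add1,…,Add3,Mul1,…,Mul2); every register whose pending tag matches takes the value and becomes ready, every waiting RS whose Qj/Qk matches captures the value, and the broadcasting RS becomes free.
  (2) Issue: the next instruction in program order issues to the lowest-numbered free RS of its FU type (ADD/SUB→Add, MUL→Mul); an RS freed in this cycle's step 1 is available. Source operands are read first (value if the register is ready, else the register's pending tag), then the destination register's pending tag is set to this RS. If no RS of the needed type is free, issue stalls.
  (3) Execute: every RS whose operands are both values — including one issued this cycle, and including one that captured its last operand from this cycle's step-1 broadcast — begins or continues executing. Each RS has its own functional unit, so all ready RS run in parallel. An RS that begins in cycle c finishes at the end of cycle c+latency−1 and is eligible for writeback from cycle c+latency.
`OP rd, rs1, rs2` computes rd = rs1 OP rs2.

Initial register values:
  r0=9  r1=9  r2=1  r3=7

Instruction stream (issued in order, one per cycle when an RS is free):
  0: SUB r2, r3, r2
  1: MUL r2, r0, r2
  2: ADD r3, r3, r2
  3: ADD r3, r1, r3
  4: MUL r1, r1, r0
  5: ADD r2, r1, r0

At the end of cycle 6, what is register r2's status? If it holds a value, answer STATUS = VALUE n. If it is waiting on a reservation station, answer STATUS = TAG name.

cycle 1: issue SUB r2<-Add1 // r0:9,r1:9,r2:Add1,r3:7
cycle 2: issue MUL r2<-Mul1 // r0:9,r1:9,r2:Mul1,r3:7
cycle 3: CDB Add1=6; issue ADD r3<-Add1 // r0:9,r1:9,r2:Mul1,r3:Add1
cycle 4: issue ADD r3<-Add2 // r0:9,r1:9,r2:Mul1,r3:Add2
cycle 5: issue MUL r1<-Mul2 // r0:9,r1:Mul2,r2:Mul1,r3:Add2
cycle 6: issue ADD r2<-Add3 // r0:9,r1:Mul2,r2:Add3,r3:Add2

STATUS = TAG Add3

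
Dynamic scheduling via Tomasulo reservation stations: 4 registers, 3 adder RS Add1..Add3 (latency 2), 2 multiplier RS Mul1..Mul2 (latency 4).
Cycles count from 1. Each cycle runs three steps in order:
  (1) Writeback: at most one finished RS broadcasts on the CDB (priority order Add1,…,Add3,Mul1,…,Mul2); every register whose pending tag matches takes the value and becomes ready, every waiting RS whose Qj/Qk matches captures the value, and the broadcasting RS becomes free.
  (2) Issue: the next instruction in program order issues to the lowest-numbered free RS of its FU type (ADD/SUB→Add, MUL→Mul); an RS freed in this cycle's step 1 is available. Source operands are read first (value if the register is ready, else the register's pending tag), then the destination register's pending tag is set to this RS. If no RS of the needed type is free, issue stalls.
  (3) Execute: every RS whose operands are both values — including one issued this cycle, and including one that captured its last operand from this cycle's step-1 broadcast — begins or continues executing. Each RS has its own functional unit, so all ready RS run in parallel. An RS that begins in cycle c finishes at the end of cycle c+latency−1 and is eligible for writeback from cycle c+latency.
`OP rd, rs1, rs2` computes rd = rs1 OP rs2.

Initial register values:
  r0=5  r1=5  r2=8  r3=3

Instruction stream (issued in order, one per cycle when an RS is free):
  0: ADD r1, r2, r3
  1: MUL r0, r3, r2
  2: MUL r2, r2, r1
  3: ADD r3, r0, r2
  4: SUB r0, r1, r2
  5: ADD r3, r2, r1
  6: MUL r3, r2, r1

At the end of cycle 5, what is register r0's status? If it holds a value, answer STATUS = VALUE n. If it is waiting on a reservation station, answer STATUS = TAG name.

STATUS = TAG Add2

c1: issue ADD r1<-Add1 | r0:5,r1:Add1,r2:8,r3:3
c2: issue MUL r0<-Mul1 | r0:Mul1,r1:Add1,r2:8,r3:3
c3: CDB Add1=11; issue MUL r2<-Mul2 | r0:Mul1,r1:11,r2:Mul2,r3:3
c4: issue ADD r3<-Add1 | r0:Mul1,r1:11,r2:Mul2,r3:Add1
c5: issue SUB r0<-Add2 | r0:Add2,r1:11,r2:Mul2,r3:Add1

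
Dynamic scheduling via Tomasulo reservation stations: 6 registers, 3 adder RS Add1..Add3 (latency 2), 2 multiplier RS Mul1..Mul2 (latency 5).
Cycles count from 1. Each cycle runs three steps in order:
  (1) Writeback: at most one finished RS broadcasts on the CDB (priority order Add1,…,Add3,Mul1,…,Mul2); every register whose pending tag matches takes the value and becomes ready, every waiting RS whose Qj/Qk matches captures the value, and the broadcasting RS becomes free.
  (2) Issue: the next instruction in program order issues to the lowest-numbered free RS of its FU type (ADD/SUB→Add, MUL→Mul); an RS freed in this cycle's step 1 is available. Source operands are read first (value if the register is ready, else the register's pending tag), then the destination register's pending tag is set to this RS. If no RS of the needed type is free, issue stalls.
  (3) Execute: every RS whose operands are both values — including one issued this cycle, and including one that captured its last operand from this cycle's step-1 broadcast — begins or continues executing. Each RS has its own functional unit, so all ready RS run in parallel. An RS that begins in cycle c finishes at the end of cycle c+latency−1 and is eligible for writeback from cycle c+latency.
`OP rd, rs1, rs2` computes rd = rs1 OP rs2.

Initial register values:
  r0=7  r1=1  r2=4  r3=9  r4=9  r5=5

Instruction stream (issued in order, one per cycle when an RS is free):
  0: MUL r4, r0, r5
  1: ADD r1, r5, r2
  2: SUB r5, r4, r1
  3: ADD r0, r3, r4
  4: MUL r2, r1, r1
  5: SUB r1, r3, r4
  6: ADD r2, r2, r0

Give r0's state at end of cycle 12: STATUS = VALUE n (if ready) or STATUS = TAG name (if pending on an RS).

STATUS = VALUE 44

  c1: issue MUL r4<-Mul1  regs: r0:7,r1:1,r2:4,r3:9,r4:Mul1,r5:5
  c2: issue ADD r1<-Add1  regs: r0:7,r1:Add1,r2:4,r3:9,r4:Mul1,r5:5
  c3: issue SUB r5<-Add2  regs: r0:7,r1:Add1,r2:4,r3:9,r4:Mul1,r5:Add2
  c4: CDB Add1=9; issue ADD r0<-Add1  regs: r0:Add1,r1:9,r2:4,r3:9,r4:Mul1,r5:Add2
  c5: issue MUL r2<-Mul2  regs: r0:Add1,r1:9,r2:Mul2,r3:9,r4:Mul1,r5:Add2
  c6: CDB Mul1=35; issue SUB r1<-Add3  regs: r0:Add1,r1:Add3,r2:Mul2,r3:9,r4:35,r5:Add2
  c7: stall  regs: r0:Add1,r1:Add3,r2:Mul2,r3:9,r4:35,r5:Add2
  c8: CDB Add1=44; issue ADD r2<-Add1  regs: r0:44,r1:Add3,r2:Add1,r3:9,r4:35,r5:Add2
  c9: CDB Add2=26  regs: r0:44,r1:Add3,r2:Add1,r3:9,r4:35,r5:26
  c10: CDB Add3=-26  regs: r0:44,r1:-26,r2:Add1,r3:9,r4:35,r5:26
  c11: CDB Mul2=81  regs: r0:44,r1:-26,r2:Add1,r3:9,r4:35,r5:26
  c12: -  regs: r0:44,r1:-26,r2:Add1,r3:9,r4:35,r5:26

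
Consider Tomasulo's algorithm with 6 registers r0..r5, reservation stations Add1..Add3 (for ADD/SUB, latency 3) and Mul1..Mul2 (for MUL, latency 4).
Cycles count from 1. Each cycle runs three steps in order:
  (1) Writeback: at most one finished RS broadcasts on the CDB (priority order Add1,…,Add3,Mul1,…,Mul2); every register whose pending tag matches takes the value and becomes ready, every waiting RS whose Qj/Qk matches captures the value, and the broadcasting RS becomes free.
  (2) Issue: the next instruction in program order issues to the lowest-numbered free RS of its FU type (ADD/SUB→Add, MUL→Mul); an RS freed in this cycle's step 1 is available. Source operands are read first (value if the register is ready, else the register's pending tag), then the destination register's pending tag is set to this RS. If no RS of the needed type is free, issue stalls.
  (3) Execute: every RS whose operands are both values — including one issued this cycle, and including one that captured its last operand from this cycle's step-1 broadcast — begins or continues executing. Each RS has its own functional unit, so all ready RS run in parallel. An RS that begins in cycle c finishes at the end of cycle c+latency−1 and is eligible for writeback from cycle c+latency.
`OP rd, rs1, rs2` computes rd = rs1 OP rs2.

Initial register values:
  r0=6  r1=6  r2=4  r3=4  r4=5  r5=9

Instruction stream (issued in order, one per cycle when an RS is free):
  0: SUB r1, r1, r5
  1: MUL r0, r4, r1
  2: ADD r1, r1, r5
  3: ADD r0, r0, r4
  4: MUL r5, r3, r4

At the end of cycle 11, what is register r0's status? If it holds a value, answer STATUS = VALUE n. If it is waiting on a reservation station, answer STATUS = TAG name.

STATUS = VALUE -10

  c1: issue SUB r1<-Add1  regs: r0:6,r1:Add1,r2:4,r3:4,r4:5,r5:9
  c2: issue MUL r0<-Mul1  regs: r0:Mul1,r1:Add1,r2:4,r3:4,r4:5,r5:9
  c3: issue ADD r1<-Add2  regs: r0:Mul1,r1:Add2,r2:4,r3:4,r4:5,r5:9
  c4: CDB Add1=-3; issue ADD r0<-Add1  regs: r0:Add1,r1:Add2,r2:4,r3:4,r4:5,r5:9
  c5: issue MUL r5<-Mul2  regs: r0:Add1,r1:Add2,r2:4,r3:4,r4:5,r5:Mul2
  c6: -  regs: r0:Add1,r1:Add2,r2:4,r3:4,r4:5,r5:Mul2
  c7: CDB Add2=6  regs: r0:Add1,r1:6,r2:4,r3:4,r4:5,r5:Mul2
  c8: CDB Mul1=-15  regs: r0:Add1,r1:6,r2:4,r3:4,r4:5,r5:Mul2
  c9: CDB Mul2=20  regs: r0:Add1,r1:6,r2:4,r3:4,r4:5,r5:20
  c10: -  regs: r0:Add1,r1:6,r2:4,r3:4,r4:5,r5:20
  c11: CDB Add1=-10  regs: r0:-10,r1:6,r2:4,r3:4,r4:5,r5:20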